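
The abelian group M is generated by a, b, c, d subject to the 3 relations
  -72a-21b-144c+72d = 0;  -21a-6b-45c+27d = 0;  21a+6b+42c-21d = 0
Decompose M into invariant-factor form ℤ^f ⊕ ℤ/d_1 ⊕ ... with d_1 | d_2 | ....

Answer: M ≅ ℤ^1 ⊕ ℤ/3 ⊕ ℤ/3 ⊕ ℤ/3

Derivation:
rank_ℚ(R)=3; free=4−3=1
SNF(R) diag = [3, 3, 3] → torsion [3, 3, 3]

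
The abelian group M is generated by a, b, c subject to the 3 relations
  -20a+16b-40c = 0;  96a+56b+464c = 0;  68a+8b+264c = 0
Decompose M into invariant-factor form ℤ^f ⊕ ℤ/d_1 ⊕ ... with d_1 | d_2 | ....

Answer: M ≅ ℤ/4 ⊕ ℤ/8 ⊕ ℤ/16

Derivation:
rank_ℚ(R)=3; free=3−3=0
SNF(R) diag = [4, 8, 16] → torsion [4, 8, 16]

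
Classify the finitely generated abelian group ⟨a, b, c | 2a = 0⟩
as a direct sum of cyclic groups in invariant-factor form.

rank_ℚ(R)=1; free=3−1=2
SNF(R) diag = [2] → torsion [2]

Answer: M ≅ ℤ^2 ⊕ ℤ/2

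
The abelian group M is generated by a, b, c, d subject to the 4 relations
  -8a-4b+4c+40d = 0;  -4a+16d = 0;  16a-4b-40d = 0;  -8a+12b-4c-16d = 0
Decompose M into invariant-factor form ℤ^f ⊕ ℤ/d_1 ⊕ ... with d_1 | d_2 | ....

Answer: M ≅ ℤ/4 ⊕ ℤ/4 ⊕ ℤ/4 ⊕ ℤ/8

Derivation:
rank_ℚ(R)=4; free=4−4=0
SNF(R) diag = [4, 4, 4, 8] → torsion [4, 4, 4, 8]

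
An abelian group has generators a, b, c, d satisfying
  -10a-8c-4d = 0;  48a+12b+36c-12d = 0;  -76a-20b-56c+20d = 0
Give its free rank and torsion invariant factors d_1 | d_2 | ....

Answer: M ≅ ℤ^1 ⊕ ℤ/2 ⊕ ℤ/4 ⊕ ℤ/12

Derivation:
rank_ℚ(R)=3; free=4−3=1
SNF(R) diag = [2, 4, 12] → torsion [2, 4, 12]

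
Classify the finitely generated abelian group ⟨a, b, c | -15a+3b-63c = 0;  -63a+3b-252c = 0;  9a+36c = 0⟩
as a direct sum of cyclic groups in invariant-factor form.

Answer: M ≅ ℤ/3 ⊕ ℤ/3 ⊕ ℤ/9

Derivation:
rank_ℚ(R)=3; free=3−3=0
SNF(R) diag = [3, 3, 9] → torsion [3, 3, 9]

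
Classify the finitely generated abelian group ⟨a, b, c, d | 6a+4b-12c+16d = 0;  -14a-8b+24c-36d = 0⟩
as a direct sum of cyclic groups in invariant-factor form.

Answer: M ≅ ℤ^2 ⊕ ℤ/2 ⊕ ℤ/4

Derivation:
rank_ℚ(R)=2; free=4−2=2
SNF(R) diag = [2, 4] → torsion [2, 4]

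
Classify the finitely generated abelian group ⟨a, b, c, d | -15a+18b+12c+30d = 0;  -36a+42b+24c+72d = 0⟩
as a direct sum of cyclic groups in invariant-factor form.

rank_ℚ(R)=2; free=4−2=2
SNF(R) diag = [3, 6] → torsion [3, 6]

Answer: M ≅ ℤ^2 ⊕ ℤ/3 ⊕ ℤ/6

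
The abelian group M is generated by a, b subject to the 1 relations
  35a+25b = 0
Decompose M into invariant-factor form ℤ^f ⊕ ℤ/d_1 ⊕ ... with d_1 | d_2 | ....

rank_ℚ(R)=1; free=2−1=1
SNF(R) diag = [5] → torsion [5]

Answer: M ≅ ℤ^1 ⊕ ℤ/5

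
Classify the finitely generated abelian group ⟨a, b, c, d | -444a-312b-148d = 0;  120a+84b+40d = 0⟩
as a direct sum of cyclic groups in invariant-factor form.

rank_ℚ(R)=2; free=4−2=2
SNF(R) diag = [4, 12] → torsion [4, 12]

Answer: M ≅ ℤ^2 ⊕ ℤ/4 ⊕ ℤ/12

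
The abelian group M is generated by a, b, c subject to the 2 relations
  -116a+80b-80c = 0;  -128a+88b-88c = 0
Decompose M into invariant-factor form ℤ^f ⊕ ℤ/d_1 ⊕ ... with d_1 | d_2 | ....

rank_ℚ(R)=2; free=3−2=1
SNF(R) diag = [4, 8] → torsion [4, 8]

Answer: M ≅ ℤ^1 ⊕ ℤ/4 ⊕ ℤ/8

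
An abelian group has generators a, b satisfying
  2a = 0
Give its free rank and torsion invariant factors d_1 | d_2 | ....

rank_ℚ(R)=1; free=2−1=1
SNF(R) diag = [2] → torsion [2]

Answer: M ≅ ℤ^1 ⊕ ℤ/2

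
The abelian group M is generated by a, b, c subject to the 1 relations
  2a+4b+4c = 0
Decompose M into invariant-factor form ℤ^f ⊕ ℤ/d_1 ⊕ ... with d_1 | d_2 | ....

rank_ℚ(R)=1; free=3−1=2
SNF(R) diag = [2] → torsion [2]

Answer: M ≅ ℤ^2 ⊕ ℤ/2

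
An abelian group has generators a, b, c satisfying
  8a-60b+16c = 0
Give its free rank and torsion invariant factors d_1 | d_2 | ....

rank_ℚ(R)=1; free=3−1=2
SNF(R) diag = [4] → torsion [4]

Answer: M ≅ ℤ^2 ⊕ ℤ/4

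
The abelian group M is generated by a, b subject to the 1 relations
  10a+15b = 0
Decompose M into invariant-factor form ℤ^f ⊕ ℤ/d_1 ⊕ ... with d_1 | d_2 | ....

rank_ℚ(R)=1; free=2−1=1
SNF(R) diag = [5] → torsion [5]

Answer: M ≅ ℤ^1 ⊕ ℤ/5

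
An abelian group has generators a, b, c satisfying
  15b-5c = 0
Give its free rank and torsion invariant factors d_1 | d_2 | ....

Answer: M ≅ ℤ^2 ⊕ ℤ/5

Derivation:
rank_ℚ(R)=1; free=3−1=2
SNF(R) diag = [5] → torsion [5]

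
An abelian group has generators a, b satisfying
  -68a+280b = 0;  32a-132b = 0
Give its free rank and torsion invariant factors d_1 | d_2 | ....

Answer: M ≅ ℤ/4 ⊕ ℤ/4

Derivation:
rank_ℚ(R)=2; free=2−2=0
SNF(R) diag = [4, 4] → torsion [4, 4]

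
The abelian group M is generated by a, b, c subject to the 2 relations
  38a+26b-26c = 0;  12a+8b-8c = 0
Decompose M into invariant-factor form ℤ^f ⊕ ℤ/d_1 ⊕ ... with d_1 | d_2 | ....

Answer: M ≅ ℤ^1 ⊕ ℤ/2 ⊕ ℤ/4

Derivation:
rank_ℚ(R)=2; free=3−2=1
SNF(R) diag = [2, 4] → torsion [2, 4]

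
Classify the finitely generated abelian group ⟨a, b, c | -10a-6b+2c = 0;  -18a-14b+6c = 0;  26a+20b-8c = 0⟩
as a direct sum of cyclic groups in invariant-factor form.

rank_ℚ(R)=3; free=3−3=0
SNF(R) diag = [2, 2, 4] → torsion [2, 2, 4]

Answer: M ≅ ℤ/2 ⊕ ℤ/2 ⊕ ℤ/4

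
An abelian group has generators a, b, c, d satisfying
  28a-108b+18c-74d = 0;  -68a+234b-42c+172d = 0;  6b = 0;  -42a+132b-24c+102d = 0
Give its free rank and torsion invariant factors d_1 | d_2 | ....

rank_ℚ(R)=4; free=4−4=0
SNF(R) diag = [2, 6, 6, 18] → torsion [2, 6, 6, 18]

Answer: M ≅ ℤ/2 ⊕ ℤ/6 ⊕ ℤ/6 ⊕ ℤ/18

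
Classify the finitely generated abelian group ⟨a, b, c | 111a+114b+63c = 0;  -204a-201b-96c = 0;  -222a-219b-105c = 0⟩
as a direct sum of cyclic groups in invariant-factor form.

Answer: M ≅ ℤ/3 ⊕ ℤ/3 ⊕ ℤ/9

Derivation:
rank_ℚ(R)=3; free=3−3=0
SNF(R) diag = [3, 3, 9] → torsion [3, 3, 9]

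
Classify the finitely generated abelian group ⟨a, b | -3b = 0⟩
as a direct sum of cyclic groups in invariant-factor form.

Answer: M ≅ ℤ^1 ⊕ ℤ/3

Derivation:
rank_ℚ(R)=1; free=2−1=1
SNF(R) diag = [3] → torsion [3]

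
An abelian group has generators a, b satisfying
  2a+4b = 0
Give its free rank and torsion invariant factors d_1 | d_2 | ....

Answer: M ≅ ℤ^1 ⊕ ℤ/2

Derivation:
rank_ℚ(R)=1; free=2−1=1
SNF(R) diag = [2] → torsion [2]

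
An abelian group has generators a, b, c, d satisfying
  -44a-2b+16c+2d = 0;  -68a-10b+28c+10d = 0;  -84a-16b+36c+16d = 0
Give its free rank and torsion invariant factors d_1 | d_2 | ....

Answer: M ≅ ℤ^1 ⊕ ℤ/2 ⊕ ℤ/4 ⊕ ℤ/12

Derivation:
rank_ℚ(R)=3; free=4−3=1
SNF(R) diag = [2, 4, 12] → torsion [2, 4, 12]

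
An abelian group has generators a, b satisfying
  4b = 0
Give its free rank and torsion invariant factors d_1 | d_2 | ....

rank_ℚ(R)=1; free=2−1=1
SNF(R) diag = [4] → torsion [4]

Answer: M ≅ ℤ^1 ⊕ ℤ/4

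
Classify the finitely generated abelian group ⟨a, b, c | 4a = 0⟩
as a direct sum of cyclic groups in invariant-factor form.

rank_ℚ(R)=1; free=3−1=2
SNF(R) diag = [4] → torsion [4]

Answer: M ≅ ℤ^2 ⊕ ℤ/4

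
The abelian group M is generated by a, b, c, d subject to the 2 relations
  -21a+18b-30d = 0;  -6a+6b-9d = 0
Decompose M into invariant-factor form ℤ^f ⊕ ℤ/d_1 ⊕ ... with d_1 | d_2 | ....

rank_ℚ(R)=2; free=4−2=2
SNF(R) diag = [3, 3] → torsion [3, 3]

Answer: M ≅ ℤ^2 ⊕ ℤ/3 ⊕ ℤ/3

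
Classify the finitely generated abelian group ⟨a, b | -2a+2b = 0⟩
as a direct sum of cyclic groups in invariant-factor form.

Answer: M ≅ ℤ^1 ⊕ ℤ/2

Derivation:
rank_ℚ(R)=1; free=2−1=1
SNF(R) diag = [2] → torsion [2]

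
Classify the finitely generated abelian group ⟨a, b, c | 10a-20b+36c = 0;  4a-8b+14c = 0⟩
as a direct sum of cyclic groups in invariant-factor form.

rank_ℚ(R)=2; free=3−2=1
SNF(R) diag = [2, 2] → torsion [2, 2]

Answer: M ≅ ℤ^1 ⊕ ℤ/2 ⊕ ℤ/2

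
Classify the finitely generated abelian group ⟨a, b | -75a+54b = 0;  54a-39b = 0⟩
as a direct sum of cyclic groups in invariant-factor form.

Answer: M ≅ ℤ/3 ⊕ ℤ/3

Derivation:
rank_ℚ(R)=2; free=2−2=0
SNF(R) diag = [3, 3] → torsion [3, 3]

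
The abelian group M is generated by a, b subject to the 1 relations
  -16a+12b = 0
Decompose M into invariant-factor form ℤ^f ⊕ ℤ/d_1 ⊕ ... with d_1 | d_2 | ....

Answer: M ≅ ℤ^1 ⊕ ℤ/4

Derivation:
rank_ℚ(R)=1; free=2−1=1
SNF(R) diag = [4] → torsion [4]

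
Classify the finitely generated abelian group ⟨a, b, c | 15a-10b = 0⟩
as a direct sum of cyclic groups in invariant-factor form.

rank_ℚ(R)=1; free=3−1=2
SNF(R) diag = [5] → torsion [5]

Answer: M ≅ ℤ^2 ⊕ ℤ/5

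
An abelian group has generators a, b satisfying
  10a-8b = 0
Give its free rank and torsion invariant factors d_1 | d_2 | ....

Answer: M ≅ ℤ^1 ⊕ ℤ/2

Derivation:
rank_ℚ(R)=1; free=2−1=1
SNF(R) diag = [2] → torsion [2]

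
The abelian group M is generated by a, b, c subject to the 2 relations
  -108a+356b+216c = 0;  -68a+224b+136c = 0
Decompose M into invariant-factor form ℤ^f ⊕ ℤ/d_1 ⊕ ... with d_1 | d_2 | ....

Answer: M ≅ ℤ^1 ⊕ ℤ/4 ⊕ ℤ/4

Derivation:
rank_ℚ(R)=2; free=3−2=1
SNF(R) diag = [4, 4] → torsion [4, 4]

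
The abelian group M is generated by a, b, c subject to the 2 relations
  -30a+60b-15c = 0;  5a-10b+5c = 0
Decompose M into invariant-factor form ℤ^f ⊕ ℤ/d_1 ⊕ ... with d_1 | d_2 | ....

Answer: M ≅ ℤ^1 ⊕ ℤ/5 ⊕ ℤ/15

Derivation:
rank_ℚ(R)=2; free=3−2=1
SNF(R) diag = [5, 15] → torsion [5, 15]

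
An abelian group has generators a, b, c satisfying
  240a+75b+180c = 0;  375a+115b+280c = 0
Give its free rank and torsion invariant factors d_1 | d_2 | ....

Answer: M ≅ ℤ^1 ⊕ ℤ/5 ⊕ ℤ/15

Derivation:
rank_ℚ(R)=2; free=3−2=1
SNF(R) diag = [5, 15] → torsion [5, 15]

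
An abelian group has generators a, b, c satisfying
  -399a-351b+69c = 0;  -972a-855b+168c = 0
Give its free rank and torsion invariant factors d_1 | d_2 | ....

rank_ℚ(R)=2; free=3−2=1
SNF(R) diag = [3, 3] → torsion [3, 3]

Answer: M ≅ ℤ^1 ⊕ ℤ/3 ⊕ ℤ/3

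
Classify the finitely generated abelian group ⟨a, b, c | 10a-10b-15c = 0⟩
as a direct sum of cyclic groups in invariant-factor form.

rank_ℚ(R)=1; free=3−1=2
SNF(R) diag = [5] → torsion [5]

Answer: M ≅ ℤ^2 ⊕ ℤ/5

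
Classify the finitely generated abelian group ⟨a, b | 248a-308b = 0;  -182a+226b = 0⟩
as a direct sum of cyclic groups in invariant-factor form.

rank_ℚ(R)=2; free=2−2=0
SNF(R) diag = [2, 4] → torsion [2, 4]

Answer: M ≅ ℤ/2 ⊕ ℤ/4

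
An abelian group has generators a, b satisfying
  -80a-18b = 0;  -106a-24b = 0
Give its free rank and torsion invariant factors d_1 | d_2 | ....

Answer: M ≅ ℤ/2 ⊕ ℤ/6

Derivation:
rank_ℚ(R)=2; free=2−2=0
SNF(R) diag = [2, 6] → torsion [2, 6]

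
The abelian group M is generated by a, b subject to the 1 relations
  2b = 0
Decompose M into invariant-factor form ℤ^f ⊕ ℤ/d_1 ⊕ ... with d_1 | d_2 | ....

Answer: M ≅ ℤ^1 ⊕ ℤ/2

Derivation:
rank_ℚ(R)=1; free=2−1=1
SNF(R) diag = [2] → torsion [2]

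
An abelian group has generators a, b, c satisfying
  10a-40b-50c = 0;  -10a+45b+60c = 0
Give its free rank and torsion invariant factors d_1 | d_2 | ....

rank_ℚ(R)=2; free=3−2=1
SNF(R) diag = [5, 10] → torsion [5, 10]

Answer: M ≅ ℤ^1 ⊕ ℤ/5 ⊕ ℤ/10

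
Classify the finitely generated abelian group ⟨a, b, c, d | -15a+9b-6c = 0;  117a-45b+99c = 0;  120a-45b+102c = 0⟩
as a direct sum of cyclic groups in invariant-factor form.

rank_ℚ(R)=3; free=4−3=1
SNF(R) diag = [3, 9, 27] → torsion [3, 9, 27]

Answer: M ≅ ℤ^1 ⊕ ℤ/3 ⊕ ℤ/9 ⊕ ℤ/27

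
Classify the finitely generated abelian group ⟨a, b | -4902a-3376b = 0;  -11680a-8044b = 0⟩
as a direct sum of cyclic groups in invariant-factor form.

Answer: M ≅ ℤ/2 ⊕ ℤ/4

Derivation:
rank_ℚ(R)=2; free=2−2=0
SNF(R) diag = [2, 4] → torsion [2, 4]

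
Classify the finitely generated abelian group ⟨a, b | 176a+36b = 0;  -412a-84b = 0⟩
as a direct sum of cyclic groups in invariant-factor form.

Answer: M ≅ ℤ/4 ⊕ ℤ/12

Derivation:
rank_ℚ(R)=2; free=2−2=0
SNF(R) diag = [4, 12] → torsion [4, 12]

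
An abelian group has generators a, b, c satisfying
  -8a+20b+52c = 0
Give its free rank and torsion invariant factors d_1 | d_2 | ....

rank_ℚ(R)=1; free=3−1=2
SNF(R) diag = [4] → torsion [4]

Answer: M ≅ ℤ^2 ⊕ ℤ/4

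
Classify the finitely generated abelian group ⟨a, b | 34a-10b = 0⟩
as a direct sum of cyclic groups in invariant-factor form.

rank_ℚ(R)=1; free=2−1=1
SNF(R) diag = [2] → torsion [2]

Answer: M ≅ ℤ^1 ⊕ ℤ/2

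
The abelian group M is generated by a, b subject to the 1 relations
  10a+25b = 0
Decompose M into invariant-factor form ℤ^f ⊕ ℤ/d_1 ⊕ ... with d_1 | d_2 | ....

Answer: M ≅ ℤ^1 ⊕ ℤ/5

Derivation:
rank_ℚ(R)=1; free=2−1=1
SNF(R) diag = [5] → torsion [5]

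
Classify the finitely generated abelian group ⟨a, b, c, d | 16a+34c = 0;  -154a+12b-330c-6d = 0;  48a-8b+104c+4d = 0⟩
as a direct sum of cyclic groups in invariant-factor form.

rank_ℚ(R)=3; free=4−3=1
SNF(R) diag = [2, 2, 4] → torsion [2, 2, 4]

Answer: M ≅ ℤ^1 ⊕ ℤ/2 ⊕ ℤ/2 ⊕ ℤ/4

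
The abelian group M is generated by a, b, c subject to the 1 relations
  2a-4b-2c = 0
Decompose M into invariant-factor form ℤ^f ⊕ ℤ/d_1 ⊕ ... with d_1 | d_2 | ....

Answer: M ≅ ℤ^2 ⊕ ℤ/2

Derivation:
rank_ℚ(R)=1; free=3−1=2
SNF(R) diag = [2] → torsion [2]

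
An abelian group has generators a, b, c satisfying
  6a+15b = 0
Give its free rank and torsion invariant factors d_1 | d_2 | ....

Answer: M ≅ ℤ^2 ⊕ ℤ/3

Derivation:
rank_ℚ(R)=1; free=3−1=2
SNF(R) diag = [3] → torsion [3]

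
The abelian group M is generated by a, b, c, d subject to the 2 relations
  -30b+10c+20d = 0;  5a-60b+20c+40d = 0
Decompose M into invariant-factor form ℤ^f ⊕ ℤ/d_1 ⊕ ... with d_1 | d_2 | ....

Answer: M ≅ ℤ^2 ⊕ ℤ/5 ⊕ ℤ/10

Derivation:
rank_ℚ(R)=2; free=4−2=2
SNF(R) diag = [5, 10] → torsion [5, 10]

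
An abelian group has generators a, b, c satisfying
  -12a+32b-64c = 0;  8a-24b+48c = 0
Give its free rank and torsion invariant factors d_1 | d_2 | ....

Answer: M ≅ ℤ^1 ⊕ ℤ/4 ⊕ ℤ/8

Derivation:
rank_ℚ(R)=2; free=3−2=1
SNF(R) diag = [4, 8] → torsion [4, 8]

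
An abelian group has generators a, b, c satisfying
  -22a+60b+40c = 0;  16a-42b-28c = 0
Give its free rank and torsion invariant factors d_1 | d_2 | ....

Answer: M ≅ ℤ^1 ⊕ ℤ/2 ⊕ ℤ/6

Derivation:
rank_ℚ(R)=2; free=3−2=1
SNF(R) diag = [2, 6] → torsion [2, 6]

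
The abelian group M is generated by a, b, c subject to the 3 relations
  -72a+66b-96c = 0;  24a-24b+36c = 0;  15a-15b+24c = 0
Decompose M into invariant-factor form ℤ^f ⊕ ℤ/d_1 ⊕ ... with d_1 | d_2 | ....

rank_ℚ(R)=3; free=3−3=0
SNF(R) diag = [3, 6, 12] → torsion [3, 6, 12]

Answer: M ≅ ℤ/3 ⊕ ℤ/6 ⊕ ℤ/12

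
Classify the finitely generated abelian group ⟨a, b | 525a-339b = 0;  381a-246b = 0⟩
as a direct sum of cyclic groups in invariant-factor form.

Answer: M ≅ ℤ/3 ⊕ ℤ/3

Derivation:
rank_ℚ(R)=2; free=2−2=0
SNF(R) diag = [3, 3] → torsion [3, 3]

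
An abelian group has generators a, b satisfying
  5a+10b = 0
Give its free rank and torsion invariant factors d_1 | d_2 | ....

rank_ℚ(R)=1; free=2−1=1
SNF(R) diag = [5] → torsion [5]

Answer: M ≅ ℤ^1 ⊕ ℤ/5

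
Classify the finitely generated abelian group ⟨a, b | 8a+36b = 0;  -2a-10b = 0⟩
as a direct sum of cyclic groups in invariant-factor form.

Answer: M ≅ ℤ/2 ⊕ ℤ/4

Derivation:
rank_ℚ(R)=2; free=2−2=0
SNF(R) diag = [2, 4] → torsion [2, 4]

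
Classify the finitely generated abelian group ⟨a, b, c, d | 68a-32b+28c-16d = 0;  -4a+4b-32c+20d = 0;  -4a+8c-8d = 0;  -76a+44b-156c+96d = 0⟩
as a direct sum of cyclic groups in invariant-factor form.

rank_ℚ(R)=4; free=4−4=0
SNF(R) diag = [4, 4, 12, 12] → torsion [4, 4, 12, 12]

Answer: M ≅ ℤ/4 ⊕ ℤ/4 ⊕ ℤ/12 ⊕ ℤ/12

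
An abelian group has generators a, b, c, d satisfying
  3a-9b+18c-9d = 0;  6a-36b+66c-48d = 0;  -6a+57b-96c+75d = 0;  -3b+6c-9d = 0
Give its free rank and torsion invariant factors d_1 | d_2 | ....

rank_ℚ(R)=4; free=4−4=0
SNF(R) diag = [3, 3, 6, 12] → torsion [3, 3, 6, 12]

Answer: M ≅ ℤ/3 ⊕ ℤ/3 ⊕ ℤ/6 ⊕ ℤ/12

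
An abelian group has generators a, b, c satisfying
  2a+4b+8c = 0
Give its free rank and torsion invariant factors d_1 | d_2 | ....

Answer: M ≅ ℤ^2 ⊕ ℤ/2

Derivation:
rank_ℚ(R)=1; free=3−1=2
SNF(R) diag = [2] → torsion [2]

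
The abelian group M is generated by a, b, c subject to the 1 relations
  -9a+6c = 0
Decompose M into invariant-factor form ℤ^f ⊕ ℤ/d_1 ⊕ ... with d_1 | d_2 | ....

Answer: M ≅ ℤ^2 ⊕ ℤ/3

Derivation:
rank_ℚ(R)=1; free=3−1=2
SNF(R) diag = [3] → torsion [3]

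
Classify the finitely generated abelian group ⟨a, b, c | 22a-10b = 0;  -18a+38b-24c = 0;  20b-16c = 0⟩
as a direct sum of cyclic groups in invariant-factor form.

rank_ℚ(R)=3; free=3−3=0
SNF(R) diag = [2, 4, 8] → torsion [2, 4, 8]

Answer: M ≅ ℤ/2 ⊕ ℤ/4 ⊕ ℤ/8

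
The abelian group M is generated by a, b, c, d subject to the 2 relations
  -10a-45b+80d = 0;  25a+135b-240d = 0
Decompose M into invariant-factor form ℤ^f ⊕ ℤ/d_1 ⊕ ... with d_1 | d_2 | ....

rank_ℚ(R)=2; free=4−2=2
SNF(R) diag = [5, 5] → torsion [5, 5]

Answer: M ≅ ℤ^2 ⊕ ℤ/5 ⊕ ℤ/5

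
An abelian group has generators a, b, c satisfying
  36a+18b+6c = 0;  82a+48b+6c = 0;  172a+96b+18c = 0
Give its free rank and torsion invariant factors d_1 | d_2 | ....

Answer: M ≅ ℤ/2 ⊕ ℤ/6 ⊕ ℤ/6

Derivation:
rank_ℚ(R)=3; free=3−3=0
SNF(R) diag = [2, 6, 6] → torsion [2, 6, 6]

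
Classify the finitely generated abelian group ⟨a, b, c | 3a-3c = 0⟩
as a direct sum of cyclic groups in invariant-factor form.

rank_ℚ(R)=1; free=3−1=2
SNF(R) diag = [3] → torsion [3]

Answer: M ≅ ℤ^2 ⊕ ℤ/3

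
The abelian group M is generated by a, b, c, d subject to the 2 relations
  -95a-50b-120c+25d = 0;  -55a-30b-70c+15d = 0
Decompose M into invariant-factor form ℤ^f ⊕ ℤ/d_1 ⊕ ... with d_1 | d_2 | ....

Answer: M ≅ ℤ^2 ⊕ ℤ/5 ⊕ ℤ/10

Derivation:
rank_ℚ(R)=2; free=4−2=2
SNF(R) diag = [5, 10] → torsion [5, 10]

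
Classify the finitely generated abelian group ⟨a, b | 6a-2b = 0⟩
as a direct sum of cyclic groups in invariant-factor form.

Answer: M ≅ ℤ^1 ⊕ ℤ/2

Derivation:
rank_ℚ(R)=1; free=2−1=1
SNF(R) diag = [2] → torsion [2]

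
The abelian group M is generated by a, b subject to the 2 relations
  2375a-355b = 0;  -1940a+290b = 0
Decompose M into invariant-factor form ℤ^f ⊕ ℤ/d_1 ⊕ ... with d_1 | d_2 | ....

rank_ℚ(R)=2; free=2−2=0
SNF(R) diag = [5, 10] → torsion [5, 10]

Answer: M ≅ ℤ/5 ⊕ ℤ/10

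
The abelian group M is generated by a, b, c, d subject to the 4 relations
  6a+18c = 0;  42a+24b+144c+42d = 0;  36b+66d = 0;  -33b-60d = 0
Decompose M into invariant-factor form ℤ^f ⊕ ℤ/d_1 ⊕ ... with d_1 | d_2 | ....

Answer: M ≅ ℤ/3 ⊕ ℤ/6 ⊕ ℤ/6 ⊕ ℤ/18

Derivation:
rank_ℚ(R)=4; free=4−4=0
SNF(R) diag = [3, 6, 6, 18] → torsion [3, 6, 6, 18]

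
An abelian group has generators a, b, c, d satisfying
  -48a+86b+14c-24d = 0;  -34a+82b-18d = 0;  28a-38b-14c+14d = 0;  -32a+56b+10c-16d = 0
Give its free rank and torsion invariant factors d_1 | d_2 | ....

rank_ℚ(R)=4; free=4−4=0
SNF(R) diag = [2, 2, 2, 2] → torsion [2, 2, 2, 2]

Answer: M ≅ ℤ/2 ⊕ ℤ/2 ⊕ ℤ/2 ⊕ ℤ/2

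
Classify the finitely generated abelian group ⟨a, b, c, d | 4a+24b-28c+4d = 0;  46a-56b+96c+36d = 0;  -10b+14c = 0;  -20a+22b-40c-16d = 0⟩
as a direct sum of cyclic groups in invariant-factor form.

rank_ℚ(R)=4; free=4−4=0
SNF(R) diag = [2, 2, 2, 4] → torsion [2, 2, 2, 4]

Answer: M ≅ ℤ/2 ⊕ ℤ/2 ⊕ ℤ/2 ⊕ ℤ/4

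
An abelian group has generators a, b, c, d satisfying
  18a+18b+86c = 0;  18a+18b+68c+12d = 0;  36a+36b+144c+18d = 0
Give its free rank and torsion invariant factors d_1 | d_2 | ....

Answer: M ≅ ℤ^1 ⊕ ℤ/2 ⊕ ℤ/6 ⊕ ℤ/18

Derivation:
rank_ℚ(R)=3; free=4−3=1
SNF(R) diag = [2, 6, 18] → torsion [2, 6, 18]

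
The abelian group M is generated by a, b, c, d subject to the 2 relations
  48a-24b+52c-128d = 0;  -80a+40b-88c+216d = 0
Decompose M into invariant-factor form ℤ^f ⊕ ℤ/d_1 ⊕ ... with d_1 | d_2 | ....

rank_ℚ(R)=2; free=4−2=2
SNF(R) diag = [4, 8] → torsion [4, 8]

Answer: M ≅ ℤ^2 ⊕ ℤ/4 ⊕ ℤ/8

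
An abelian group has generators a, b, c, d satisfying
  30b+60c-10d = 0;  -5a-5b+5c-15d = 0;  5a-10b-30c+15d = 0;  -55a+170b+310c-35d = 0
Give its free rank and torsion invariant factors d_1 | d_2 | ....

Answer: M ≅ ℤ/5 ⊕ ℤ/5 ⊕ ℤ/10 ⊕ ℤ/30

Derivation:
rank_ℚ(R)=4; free=4−4=0
SNF(R) diag = [5, 5, 10, 30] → torsion [5, 5, 10, 30]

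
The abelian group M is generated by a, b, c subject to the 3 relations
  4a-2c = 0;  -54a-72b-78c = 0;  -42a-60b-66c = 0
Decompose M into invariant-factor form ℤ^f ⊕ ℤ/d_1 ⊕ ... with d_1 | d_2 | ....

rank_ℚ(R)=3; free=3−3=0
SNF(R) diag = [2, 6, 12] → torsion [2, 6, 12]

Answer: M ≅ ℤ/2 ⊕ ℤ/6 ⊕ ℤ/12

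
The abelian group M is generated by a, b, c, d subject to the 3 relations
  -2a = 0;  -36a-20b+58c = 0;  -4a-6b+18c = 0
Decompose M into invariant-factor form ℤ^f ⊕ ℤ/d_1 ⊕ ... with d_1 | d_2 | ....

Answer: M ≅ ℤ^1 ⊕ ℤ/2 ⊕ ℤ/2 ⊕ ℤ/6

Derivation:
rank_ℚ(R)=3; free=4−3=1
SNF(R) diag = [2, 2, 6] → torsion [2, 2, 6]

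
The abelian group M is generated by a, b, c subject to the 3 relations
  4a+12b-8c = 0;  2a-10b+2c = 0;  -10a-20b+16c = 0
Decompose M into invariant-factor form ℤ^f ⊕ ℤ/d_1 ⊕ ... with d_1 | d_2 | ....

Answer: M ≅ ℤ/2 ⊕ ℤ/2 ⊕ ℤ/4

Derivation:
rank_ℚ(R)=3; free=3−3=0
SNF(R) diag = [2, 2, 4] → torsion [2, 2, 4]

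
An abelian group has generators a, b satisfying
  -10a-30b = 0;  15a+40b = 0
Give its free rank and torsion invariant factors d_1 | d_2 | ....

rank_ℚ(R)=2; free=2−2=0
SNF(R) diag = [5, 10] → torsion [5, 10]

Answer: M ≅ ℤ/5 ⊕ ℤ/10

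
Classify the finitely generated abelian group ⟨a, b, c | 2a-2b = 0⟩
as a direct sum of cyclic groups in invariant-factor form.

rank_ℚ(R)=1; free=3−1=2
SNF(R) diag = [2] → torsion [2]

Answer: M ≅ ℤ^2 ⊕ ℤ/2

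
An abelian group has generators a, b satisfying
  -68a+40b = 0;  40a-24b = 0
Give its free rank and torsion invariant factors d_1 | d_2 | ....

Answer: M ≅ ℤ/4 ⊕ ℤ/8

Derivation:
rank_ℚ(R)=2; free=2−2=0
SNF(R) diag = [4, 8] → torsion [4, 8]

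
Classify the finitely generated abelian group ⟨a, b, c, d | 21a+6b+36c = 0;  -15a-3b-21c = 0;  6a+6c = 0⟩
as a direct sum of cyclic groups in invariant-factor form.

Answer: M ≅ ℤ^1 ⊕ ℤ/3 ⊕ ℤ/3 ⊕ ℤ/6

Derivation:
rank_ℚ(R)=3; free=4−3=1
SNF(R) diag = [3, 3, 6] → torsion [3, 3, 6]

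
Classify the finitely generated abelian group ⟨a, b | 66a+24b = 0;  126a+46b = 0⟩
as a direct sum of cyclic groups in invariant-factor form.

Answer: M ≅ ℤ/2 ⊕ ℤ/6

Derivation:
rank_ℚ(R)=2; free=2−2=0
SNF(R) diag = [2, 6] → torsion [2, 6]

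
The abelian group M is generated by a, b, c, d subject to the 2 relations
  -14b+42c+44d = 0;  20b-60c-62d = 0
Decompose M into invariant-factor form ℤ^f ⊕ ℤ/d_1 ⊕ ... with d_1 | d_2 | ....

rank_ℚ(R)=2; free=4−2=2
SNF(R) diag = [2, 6] → torsion [2, 6]

Answer: M ≅ ℤ^2 ⊕ ℤ/2 ⊕ ℤ/6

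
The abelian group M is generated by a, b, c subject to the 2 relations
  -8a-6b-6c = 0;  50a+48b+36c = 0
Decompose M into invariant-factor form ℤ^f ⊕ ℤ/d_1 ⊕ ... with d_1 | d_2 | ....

rank_ℚ(R)=2; free=3−2=1
SNF(R) diag = [2, 6] → torsion [2, 6]

Answer: M ≅ ℤ^1 ⊕ ℤ/2 ⊕ ℤ/6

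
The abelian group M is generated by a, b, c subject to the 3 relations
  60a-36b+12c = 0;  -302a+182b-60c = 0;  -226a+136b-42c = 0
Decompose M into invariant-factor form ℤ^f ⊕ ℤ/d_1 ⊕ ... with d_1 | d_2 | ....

rank_ℚ(R)=3; free=3−3=0
SNF(R) diag = [2, 6, 12] → torsion [2, 6, 12]

Answer: M ≅ ℤ/2 ⊕ ℤ/6 ⊕ ℤ/12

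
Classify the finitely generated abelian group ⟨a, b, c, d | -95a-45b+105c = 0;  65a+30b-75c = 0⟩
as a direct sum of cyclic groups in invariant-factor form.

rank_ℚ(R)=2; free=4−2=2
SNF(R) diag = [5, 15] → torsion [5, 15]

Answer: M ≅ ℤ^2 ⊕ ℤ/5 ⊕ ℤ/15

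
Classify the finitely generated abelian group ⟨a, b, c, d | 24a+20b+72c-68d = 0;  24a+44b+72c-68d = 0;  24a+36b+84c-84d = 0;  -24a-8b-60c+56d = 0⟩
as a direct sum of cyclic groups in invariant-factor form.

rank_ℚ(R)=4; free=4−4=0
SNF(R) diag = [4, 12, 24, 24] → torsion [4, 12, 24, 24]

Answer: M ≅ ℤ/4 ⊕ ℤ/12 ⊕ ℤ/24 ⊕ ℤ/24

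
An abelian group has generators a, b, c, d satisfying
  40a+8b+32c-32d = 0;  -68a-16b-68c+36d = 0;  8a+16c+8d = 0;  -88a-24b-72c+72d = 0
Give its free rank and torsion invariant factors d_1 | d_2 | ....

Answer: M ≅ ℤ/4 ⊕ ℤ/8 ⊕ ℤ/8 ⊕ ℤ/8

Derivation:
rank_ℚ(R)=4; free=4−4=0
SNF(R) diag = [4, 8, 8, 8] → torsion [4, 8, 8, 8]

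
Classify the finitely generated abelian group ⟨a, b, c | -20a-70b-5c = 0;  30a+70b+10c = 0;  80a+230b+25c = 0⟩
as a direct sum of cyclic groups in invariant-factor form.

rank_ℚ(R)=3; free=3−3=0
SNF(R) diag = [5, 10, 20] → torsion [5, 10, 20]

Answer: M ≅ ℤ/5 ⊕ ℤ/10 ⊕ ℤ/20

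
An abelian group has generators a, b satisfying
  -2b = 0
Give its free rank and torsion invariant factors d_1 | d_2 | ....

rank_ℚ(R)=1; free=2−1=1
SNF(R) diag = [2] → torsion [2]

Answer: M ≅ ℤ^1 ⊕ ℤ/2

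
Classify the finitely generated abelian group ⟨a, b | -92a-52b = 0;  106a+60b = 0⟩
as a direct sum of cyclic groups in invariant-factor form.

Answer: M ≅ ℤ/2 ⊕ ℤ/4

Derivation:
rank_ℚ(R)=2; free=2−2=0
SNF(R) diag = [2, 4] → torsion [2, 4]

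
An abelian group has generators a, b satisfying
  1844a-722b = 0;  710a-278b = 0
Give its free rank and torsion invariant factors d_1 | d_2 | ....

Answer: M ≅ ℤ/2 ⊕ ℤ/6

Derivation:
rank_ℚ(R)=2; free=2−2=0
SNF(R) diag = [2, 6] → torsion [2, 6]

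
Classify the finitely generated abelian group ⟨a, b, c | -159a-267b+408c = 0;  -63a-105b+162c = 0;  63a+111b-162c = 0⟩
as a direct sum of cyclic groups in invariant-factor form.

rank_ℚ(R)=3; free=3−3=0
SNF(R) diag = [3, 6, 18] → torsion [3, 6, 18]

Answer: M ≅ ℤ/3 ⊕ ℤ/6 ⊕ ℤ/18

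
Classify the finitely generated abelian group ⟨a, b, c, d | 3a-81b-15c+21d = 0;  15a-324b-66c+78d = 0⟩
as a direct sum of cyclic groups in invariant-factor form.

Answer: M ≅ ℤ^2 ⊕ ℤ/3 ⊕ ℤ/9

Derivation:
rank_ℚ(R)=2; free=4−2=2
SNF(R) diag = [3, 9] → torsion [3, 9]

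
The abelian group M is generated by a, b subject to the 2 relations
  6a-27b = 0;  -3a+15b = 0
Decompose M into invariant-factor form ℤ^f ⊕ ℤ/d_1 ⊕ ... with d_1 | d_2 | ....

rank_ℚ(R)=2; free=2−2=0
SNF(R) diag = [3, 3] → torsion [3, 3]

Answer: M ≅ ℤ/3 ⊕ ℤ/3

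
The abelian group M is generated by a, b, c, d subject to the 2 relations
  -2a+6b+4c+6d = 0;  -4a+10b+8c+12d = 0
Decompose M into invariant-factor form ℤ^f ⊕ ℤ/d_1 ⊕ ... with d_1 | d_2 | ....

Answer: M ≅ ℤ^2 ⊕ ℤ/2 ⊕ ℤ/2

Derivation:
rank_ℚ(R)=2; free=4−2=2
SNF(R) diag = [2, 2] → torsion [2, 2]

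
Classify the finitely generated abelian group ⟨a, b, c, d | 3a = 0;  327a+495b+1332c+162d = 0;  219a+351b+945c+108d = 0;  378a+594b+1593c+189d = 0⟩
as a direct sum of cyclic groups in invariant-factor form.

Answer: M ≅ ℤ/3 ⊕ ℤ/9 ⊕ ℤ/27 ⊕ ℤ/81

Derivation:
rank_ℚ(R)=4; free=4−4=0
SNF(R) diag = [3, 9, 27, 81] → torsion [3, 9, 27, 81]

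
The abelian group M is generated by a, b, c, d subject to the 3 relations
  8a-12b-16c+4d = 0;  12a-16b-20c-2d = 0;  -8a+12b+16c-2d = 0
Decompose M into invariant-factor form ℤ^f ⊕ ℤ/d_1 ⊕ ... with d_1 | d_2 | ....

Answer: M ≅ ℤ^1 ⊕ ℤ/2 ⊕ ℤ/4 ⊕ ℤ/4

Derivation:
rank_ℚ(R)=3; free=4−3=1
SNF(R) diag = [2, 4, 4] → torsion [2, 4, 4]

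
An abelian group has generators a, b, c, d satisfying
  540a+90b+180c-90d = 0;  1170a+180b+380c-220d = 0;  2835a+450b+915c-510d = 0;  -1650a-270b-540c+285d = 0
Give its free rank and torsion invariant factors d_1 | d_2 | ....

Answer: M ≅ ℤ/5 ⊕ ℤ/15 ⊕ ℤ/30 ⊕ ℤ/90

Derivation:
rank_ℚ(R)=4; free=4−4=0
SNF(R) diag = [5, 15, 30, 90] → torsion [5, 15, 30, 90]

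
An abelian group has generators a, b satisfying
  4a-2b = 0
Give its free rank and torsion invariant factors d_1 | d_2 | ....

rank_ℚ(R)=1; free=2−1=1
SNF(R) diag = [2] → torsion [2]

Answer: M ≅ ℤ^1 ⊕ ℤ/2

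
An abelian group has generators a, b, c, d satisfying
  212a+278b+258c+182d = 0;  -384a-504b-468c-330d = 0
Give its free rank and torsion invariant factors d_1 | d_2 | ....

Answer: M ≅ ℤ^2 ⊕ ℤ/2 ⊕ ℤ/6

Derivation:
rank_ℚ(R)=2; free=4−2=2
SNF(R) diag = [2, 6] → torsion [2, 6]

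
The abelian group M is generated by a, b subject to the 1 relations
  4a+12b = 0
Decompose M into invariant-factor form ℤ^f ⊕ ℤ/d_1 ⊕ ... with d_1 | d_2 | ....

rank_ℚ(R)=1; free=2−1=1
SNF(R) diag = [4] → torsion [4]

Answer: M ≅ ℤ^1 ⊕ ℤ/4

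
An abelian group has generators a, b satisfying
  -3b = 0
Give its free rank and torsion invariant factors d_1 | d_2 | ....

rank_ℚ(R)=1; free=2−1=1
SNF(R) diag = [3] → torsion [3]

Answer: M ≅ ℤ^1 ⊕ ℤ/3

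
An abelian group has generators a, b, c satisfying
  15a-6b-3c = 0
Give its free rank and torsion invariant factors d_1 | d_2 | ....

rank_ℚ(R)=1; free=3−1=2
SNF(R) diag = [3] → torsion [3]

Answer: M ≅ ℤ^2 ⊕ ℤ/3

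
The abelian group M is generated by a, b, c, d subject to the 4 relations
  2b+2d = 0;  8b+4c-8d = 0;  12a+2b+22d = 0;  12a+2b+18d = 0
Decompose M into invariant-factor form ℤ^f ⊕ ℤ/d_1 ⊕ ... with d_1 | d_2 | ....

rank_ℚ(R)=4; free=4−4=0
SNF(R) diag = [2, 4, 4, 12] → torsion [2, 4, 4, 12]

Answer: M ≅ ℤ/2 ⊕ ℤ/4 ⊕ ℤ/4 ⊕ ℤ/12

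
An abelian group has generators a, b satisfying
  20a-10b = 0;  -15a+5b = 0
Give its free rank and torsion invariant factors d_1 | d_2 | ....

rank_ℚ(R)=2; free=2−2=0
SNF(R) diag = [5, 10] → torsion [5, 10]

Answer: M ≅ ℤ/5 ⊕ ℤ/10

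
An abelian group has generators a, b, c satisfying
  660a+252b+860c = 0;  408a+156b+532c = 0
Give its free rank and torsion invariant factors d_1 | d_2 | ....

rank_ℚ(R)=2; free=3−2=1
SNF(R) diag = [4, 12] → torsion [4, 12]

Answer: M ≅ ℤ^1 ⊕ ℤ/4 ⊕ ℤ/12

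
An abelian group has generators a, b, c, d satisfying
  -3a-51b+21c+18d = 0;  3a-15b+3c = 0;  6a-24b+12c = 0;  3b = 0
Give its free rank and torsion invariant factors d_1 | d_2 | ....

Answer: M ≅ ℤ/3 ⊕ ℤ/3 ⊕ ℤ/6 ⊕ ℤ/18

Derivation:
rank_ℚ(R)=4; free=4−4=0
SNF(R) diag = [3, 3, 6, 18] → torsion [3, 3, 6, 18]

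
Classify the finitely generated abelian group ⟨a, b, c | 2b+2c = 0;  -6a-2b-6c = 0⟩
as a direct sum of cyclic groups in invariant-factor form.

rank_ℚ(R)=2; free=3−2=1
SNF(R) diag = [2, 2] → torsion [2, 2]

Answer: M ≅ ℤ^1 ⊕ ℤ/2 ⊕ ℤ/2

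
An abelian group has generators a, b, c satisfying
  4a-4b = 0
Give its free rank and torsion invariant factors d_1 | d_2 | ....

rank_ℚ(R)=1; free=3−1=2
SNF(R) diag = [4] → torsion [4]

Answer: M ≅ ℤ^2 ⊕ ℤ/4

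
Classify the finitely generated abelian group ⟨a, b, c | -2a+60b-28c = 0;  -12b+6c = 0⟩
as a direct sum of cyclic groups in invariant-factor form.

rank_ℚ(R)=2; free=3−2=1
SNF(R) diag = [2, 6] → torsion [2, 6]

Answer: M ≅ ℤ^1 ⊕ ℤ/2 ⊕ ℤ/6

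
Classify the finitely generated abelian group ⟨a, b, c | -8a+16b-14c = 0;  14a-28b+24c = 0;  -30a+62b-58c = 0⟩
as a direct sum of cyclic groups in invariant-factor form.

Answer: M ≅ ℤ/2 ⊕ ℤ/2 ⊕ ℤ/2

Derivation:
rank_ℚ(R)=3; free=3−3=0
SNF(R) diag = [2, 2, 2] → torsion [2, 2, 2]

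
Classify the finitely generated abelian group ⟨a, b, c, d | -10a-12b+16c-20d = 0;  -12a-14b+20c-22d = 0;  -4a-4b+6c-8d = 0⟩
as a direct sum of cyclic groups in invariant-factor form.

rank_ℚ(R)=3; free=4−3=1
SNF(R) diag = [2, 2, 2] → torsion [2, 2, 2]

Answer: M ≅ ℤ^1 ⊕ ℤ/2 ⊕ ℤ/2 ⊕ ℤ/2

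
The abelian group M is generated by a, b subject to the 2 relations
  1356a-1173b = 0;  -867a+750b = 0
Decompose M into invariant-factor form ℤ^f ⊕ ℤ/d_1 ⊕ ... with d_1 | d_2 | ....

Answer: M ≅ ℤ/3 ⊕ ℤ/3

Derivation:
rank_ℚ(R)=2; free=2−2=0
SNF(R) diag = [3, 3] → torsion [3, 3]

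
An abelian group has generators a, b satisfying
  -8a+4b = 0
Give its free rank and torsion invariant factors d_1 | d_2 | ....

Answer: M ≅ ℤ^1 ⊕ ℤ/4

Derivation:
rank_ℚ(R)=1; free=2−1=1
SNF(R) diag = [4] → torsion [4]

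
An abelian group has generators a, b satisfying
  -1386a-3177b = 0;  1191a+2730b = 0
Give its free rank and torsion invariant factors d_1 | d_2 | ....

Answer: M ≅ ℤ/3 ⊕ ℤ/9

Derivation:
rank_ℚ(R)=2; free=2−2=0
SNF(R) diag = [3, 9] → torsion [3, 9]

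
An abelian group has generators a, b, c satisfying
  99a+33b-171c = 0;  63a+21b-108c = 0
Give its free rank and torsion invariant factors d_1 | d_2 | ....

Answer: M ≅ ℤ^1 ⊕ ℤ/3 ⊕ ℤ/9

Derivation:
rank_ℚ(R)=2; free=3−2=1
SNF(R) diag = [3, 9] → torsion [3, 9]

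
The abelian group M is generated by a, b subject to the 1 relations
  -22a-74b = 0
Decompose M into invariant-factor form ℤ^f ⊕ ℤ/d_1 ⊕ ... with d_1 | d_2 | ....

Answer: M ≅ ℤ^1 ⊕ ℤ/2

Derivation:
rank_ℚ(R)=1; free=2−1=1
SNF(R) diag = [2] → torsion [2]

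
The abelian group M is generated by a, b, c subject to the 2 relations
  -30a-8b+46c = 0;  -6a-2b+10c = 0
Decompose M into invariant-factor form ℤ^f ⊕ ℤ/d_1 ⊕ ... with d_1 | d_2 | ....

rank_ℚ(R)=2; free=3−2=1
SNF(R) diag = [2, 6] → torsion [2, 6]

Answer: M ≅ ℤ^1 ⊕ ℤ/2 ⊕ ℤ/6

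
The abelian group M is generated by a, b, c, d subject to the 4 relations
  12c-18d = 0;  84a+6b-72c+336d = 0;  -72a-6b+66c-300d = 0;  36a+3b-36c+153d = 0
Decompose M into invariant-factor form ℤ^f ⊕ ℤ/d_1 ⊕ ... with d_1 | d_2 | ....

Answer: M ≅ ℤ/3 ⊕ ℤ/6 ⊕ ℤ/6 ⊕ ℤ/12

Derivation:
rank_ℚ(R)=4; free=4−4=0
SNF(R) diag = [3, 6, 6, 12] → torsion [3, 6, 6, 12]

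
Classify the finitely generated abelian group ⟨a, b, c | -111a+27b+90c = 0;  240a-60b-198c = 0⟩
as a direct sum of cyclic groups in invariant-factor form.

rank_ℚ(R)=2; free=3−2=1
SNF(R) diag = [3, 6] → torsion [3, 6]

Answer: M ≅ ℤ^1 ⊕ ℤ/3 ⊕ ℤ/6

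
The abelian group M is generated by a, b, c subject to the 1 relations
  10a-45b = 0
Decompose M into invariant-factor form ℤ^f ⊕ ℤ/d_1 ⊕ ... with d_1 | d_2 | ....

Answer: M ≅ ℤ^2 ⊕ ℤ/5

Derivation:
rank_ℚ(R)=1; free=3−1=2
SNF(R) diag = [5] → torsion [5]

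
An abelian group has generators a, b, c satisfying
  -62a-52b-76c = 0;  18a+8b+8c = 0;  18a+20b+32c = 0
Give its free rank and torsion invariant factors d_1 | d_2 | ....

Answer: M ≅ ℤ/2 ⊕ ℤ/4 ⊕ ℤ/12

Derivation:
rank_ℚ(R)=3; free=3−3=0
SNF(R) diag = [2, 4, 12] → torsion [2, 4, 12]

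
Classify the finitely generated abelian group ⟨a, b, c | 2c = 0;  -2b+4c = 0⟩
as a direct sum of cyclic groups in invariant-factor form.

Answer: M ≅ ℤ^1 ⊕ ℤ/2 ⊕ ℤ/2

Derivation:
rank_ℚ(R)=2; free=3−2=1
SNF(R) diag = [2, 2] → torsion [2, 2]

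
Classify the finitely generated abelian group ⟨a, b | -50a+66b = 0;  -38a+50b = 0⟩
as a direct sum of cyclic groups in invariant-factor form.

rank_ℚ(R)=2; free=2−2=0
SNF(R) diag = [2, 4] → torsion [2, 4]

Answer: M ≅ ℤ/2 ⊕ ℤ/4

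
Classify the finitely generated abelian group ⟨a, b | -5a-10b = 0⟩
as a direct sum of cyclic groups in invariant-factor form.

Answer: M ≅ ℤ^1 ⊕ ℤ/5

Derivation:
rank_ℚ(R)=1; free=2−1=1
SNF(R) diag = [5] → torsion [5]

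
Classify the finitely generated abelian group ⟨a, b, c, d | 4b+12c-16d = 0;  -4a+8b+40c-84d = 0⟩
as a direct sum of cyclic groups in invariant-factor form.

Answer: M ≅ ℤ^2 ⊕ ℤ/4 ⊕ ℤ/4

Derivation:
rank_ℚ(R)=2; free=4−2=2
SNF(R) diag = [4, 4] → torsion [4, 4]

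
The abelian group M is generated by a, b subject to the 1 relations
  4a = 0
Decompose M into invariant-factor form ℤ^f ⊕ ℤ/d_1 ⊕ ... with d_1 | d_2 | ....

rank_ℚ(R)=1; free=2−1=1
SNF(R) diag = [4] → torsion [4]

Answer: M ≅ ℤ^1 ⊕ ℤ/4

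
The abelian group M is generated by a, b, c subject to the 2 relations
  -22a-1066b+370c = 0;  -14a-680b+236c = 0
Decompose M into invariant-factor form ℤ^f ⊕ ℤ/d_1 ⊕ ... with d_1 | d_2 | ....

Answer: M ≅ ℤ^1 ⊕ ℤ/2 ⊕ ℤ/6

Derivation:
rank_ℚ(R)=2; free=3−2=1
SNF(R) diag = [2, 6] → torsion [2, 6]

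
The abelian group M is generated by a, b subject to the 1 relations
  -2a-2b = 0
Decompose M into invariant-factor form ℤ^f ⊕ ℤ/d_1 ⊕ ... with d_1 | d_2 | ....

rank_ℚ(R)=1; free=2−1=1
SNF(R) diag = [2] → torsion [2]

Answer: M ≅ ℤ^1 ⊕ ℤ/2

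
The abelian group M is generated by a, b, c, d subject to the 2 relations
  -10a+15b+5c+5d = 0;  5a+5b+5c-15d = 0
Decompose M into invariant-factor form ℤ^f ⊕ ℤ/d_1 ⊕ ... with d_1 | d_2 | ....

rank_ℚ(R)=2; free=4−2=2
SNF(R) diag = [5, 5] → torsion [5, 5]

Answer: M ≅ ℤ^2 ⊕ ℤ/5 ⊕ ℤ/5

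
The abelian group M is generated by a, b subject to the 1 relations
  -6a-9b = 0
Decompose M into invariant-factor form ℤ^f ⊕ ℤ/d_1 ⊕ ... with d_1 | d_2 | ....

rank_ℚ(R)=1; free=2−1=1
SNF(R) diag = [3] → torsion [3]

Answer: M ≅ ℤ^1 ⊕ ℤ/3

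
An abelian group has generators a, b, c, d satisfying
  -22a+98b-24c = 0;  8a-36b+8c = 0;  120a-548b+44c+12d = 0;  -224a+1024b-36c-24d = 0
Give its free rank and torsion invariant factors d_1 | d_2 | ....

rank_ℚ(R)=4; free=4−4=0
SNF(R) diag = [2, 4, 12, 36] → torsion [2, 4, 12, 36]

Answer: M ≅ ℤ/2 ⊕ ℤ/4 ⊕ ℤ/12 ⊕ ℤ/36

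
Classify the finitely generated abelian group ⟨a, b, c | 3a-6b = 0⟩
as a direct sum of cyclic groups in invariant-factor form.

Answer: M ≅ ℤ^2 ⊕ ℤ/3

Derivation:
rank_ℚ(R)=1; free=3−1=2
SNF(R) diag = [3] → torsion [3]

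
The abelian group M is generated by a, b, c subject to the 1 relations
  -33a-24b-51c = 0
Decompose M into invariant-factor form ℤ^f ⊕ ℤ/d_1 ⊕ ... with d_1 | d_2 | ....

Answer: M ≅ ℤ^2 ⊕ ℤ/3

Derivation:
rank_ℚ(R)=1; free=3−1=2
SNF(R) diag = [3] → torsion [3]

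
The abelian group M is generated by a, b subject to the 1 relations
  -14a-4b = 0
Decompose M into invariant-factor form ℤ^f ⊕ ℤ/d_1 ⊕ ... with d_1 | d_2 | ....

rank_ℚ(R)=1; free=2−1=1
SNF(R) diag = [2] → torsion [2]

Answer: M ≅ ℤ^1 ⊕ ℤ/2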